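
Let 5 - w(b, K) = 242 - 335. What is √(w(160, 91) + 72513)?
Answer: √72611 ≈ 269.46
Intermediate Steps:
w(b, K) = 98 (w(b, K) = 5 - (242 - 335) = 5 - 1*(-93) = 5 + 93 = 98)
√(w(160, 91) + 72513) = √(98 + 72513) = √72611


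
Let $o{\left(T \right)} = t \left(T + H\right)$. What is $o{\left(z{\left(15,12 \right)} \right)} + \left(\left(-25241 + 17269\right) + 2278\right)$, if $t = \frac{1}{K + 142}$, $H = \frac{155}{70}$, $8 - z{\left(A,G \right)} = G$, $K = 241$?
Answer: $- \frac{30531253}{5362} \approx -5694.0$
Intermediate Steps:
$z{\left(A,G \right)} = 8 - G$
$H = \frac{31}{14}$ ($H = 155 \cdot \frac{1}{70} = \frac{31}{14} \approx 2.2143$)
$t = \frac{1}{383}$ ($t = \frac{1}{241 + 142} = \frac{1}{383} \approx 0.002611$)
$o{\left(T \right)} = \frac{31}{5362} + \frac{T}{383}$ ($o{\left(T \right)} = \frac{T + \frac{31}{14}}{383} = \frac{\frac{31}{14} + T}{383} = \frac{31}{5362} + \frac{T}{383}$)
$o{\left(z{\left(15,12 \right)} \right)} + \left(\left(-25241 + 17269\right) + 2278\right) = \left(\frac{31}{5362} + \frac{8 - 12}{383}\right) + \left(\left(-25241 + 17269\right) + 2278\right) = \left(\frac{31}{5362} + \frac{8 - 12}{383}\right) + \left(-7972 + 2278\right) = \left(\frac{31}{5362} + \frac{1}{383} \left(-4\right)\right) - 5694 = \left(\frac{31}{5362} - \frac{4}{383}\right) - 5694 = - \frac{25}{5362} - 5694 = - \frac{30531253}{5362}$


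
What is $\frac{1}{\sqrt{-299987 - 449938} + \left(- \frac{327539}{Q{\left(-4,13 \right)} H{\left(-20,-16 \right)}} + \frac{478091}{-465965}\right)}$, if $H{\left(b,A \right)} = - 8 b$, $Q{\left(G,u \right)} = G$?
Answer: $\frac{1816929280318814080}{3595748594590331531641} - \frac{53360242169856000 i \sqrt{3333}}{3595748594590331531641} \approx 0.0005053 - 0.00085673 i$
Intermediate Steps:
$\frac{1}{\sqrt{-299987 - 449938} + \left(- \frac{327539}{Q{\left(-4,13 \right)} H{\left(-20,-16 \right)}} + \frac{478091}{-465965}\right)} = \frac{1}{\sqrt{-299987 - 449938} + \left(- \frac{327539}{\left(-4\right) \left(\left(-8\right) \left(-20\right)\right)} + \frac{478091}{-465965}\right)} = \frac{1}{\sqrt{-749925} - \left(\frac{478091}{465965} + \frac{327539}{\left(-4\right) 160}\right)} = \frac{1}{15 i \sqrt{3333} - \left(\frac{478091}{465965} + \frac{327539}{-640}\right)} = \frac{1}{15 i \sqrt{3333} - - \frac{30463146379}{59643520}} = \frac{1}{15 i \sqrt{3333} + \left(\frac{327539}{640} - \frac{478091}{465965}\right)} = \frac{1}{15 i \sqrt{3333} + \frac{30463146379}{59643520}} = \frac{1}{\frac{30463146379}{59643520} + 15 i \sqrt{3333}}$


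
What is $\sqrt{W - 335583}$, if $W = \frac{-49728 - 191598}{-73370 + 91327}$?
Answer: $\frac{3 i \sqrt{12023818166661}}{17957} \approx 579.31 i$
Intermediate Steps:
$W = - \frac{241326}{17957} \approx -13.439$
$\sqrt{W - 335583} = \sqrt{- \frac{241326}{17957} - 335583} = \sqrt{- \frac{6026305257}{17957}} = \frac{3 i \sqrt{12023818166661}}{17957}$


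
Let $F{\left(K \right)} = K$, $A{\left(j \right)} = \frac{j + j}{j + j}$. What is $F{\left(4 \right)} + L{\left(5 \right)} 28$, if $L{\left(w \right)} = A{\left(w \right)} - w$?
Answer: $-108$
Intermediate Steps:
$A{\left(j \right)} = 1$ ($A{\left(j \right)} = \frac{2 j}{2 j} = 2 j \frac{1}{2 j} = 1$)
$L{\left(w \right)} = 1 - w$
$F{\left(4 \right)} + L{\left(5 \right)} 28 = 4 + \left(1 - 5\right) 28 = 4 - 112 = -108$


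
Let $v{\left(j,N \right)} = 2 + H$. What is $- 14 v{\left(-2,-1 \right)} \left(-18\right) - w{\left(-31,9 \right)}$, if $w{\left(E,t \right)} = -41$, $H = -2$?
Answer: $41$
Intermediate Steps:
$v{\left(j,N \right)} = 0$ ($v{\left(j,N \right)} = 2 - 2 = 0$)
$- 14 v{\left(-2,-1 \right)} \left(-18\right) - w{\left(-31,9 \right)} = \left(-14\right) 0 \left(-18\right) - -41 = 0 \left(-18\right) + 41 = 0 + 41 = 41$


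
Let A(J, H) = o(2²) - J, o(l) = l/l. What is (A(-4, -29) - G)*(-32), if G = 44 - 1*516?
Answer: -15264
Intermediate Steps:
G = -472 (G = 44 - 516 = -472)
o(l) = 1
A(J, H) = 1 - J
(A(-4, -29) - G)*(-32) = ((1 - 1*(-4)) - 1*(-472))*(-32) = ((1 + 4) + 472)*(-32) = (5 + 472)*(-32) = 477*(-32) = -15264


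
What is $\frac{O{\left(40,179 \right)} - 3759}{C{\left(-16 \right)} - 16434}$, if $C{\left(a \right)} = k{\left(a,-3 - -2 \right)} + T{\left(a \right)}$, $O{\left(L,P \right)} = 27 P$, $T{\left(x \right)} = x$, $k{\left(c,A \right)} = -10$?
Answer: $- \frac{537}{8230} \approx -0.065249$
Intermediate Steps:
$C{\left(a \right)} = -10 + a$
$\frac{O{\left(40,179 \right)} - 3759}{C{\left(-16 \right)} - 16434} = \frac{27 \cdot 179 - 3759}{\left(-10 - 16\right) - 16434} = \frac{4833 - 3759}{-26 - 16434} = \frac{1074}{-16460} = 1074 \left(- \frac{1}{16460}\right) = - \frac{537}{8230}$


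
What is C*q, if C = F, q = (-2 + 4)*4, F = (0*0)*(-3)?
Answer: 0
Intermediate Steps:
F = 0 (F = 0*(-3) = 0)
q = 8 (q = 2*4 = 8)
C = 0
C*q = 0*8 = 0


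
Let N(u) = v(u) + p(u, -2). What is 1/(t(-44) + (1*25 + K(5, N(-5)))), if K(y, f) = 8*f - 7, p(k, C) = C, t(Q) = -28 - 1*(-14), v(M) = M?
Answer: -1/52 ≈ -0.019231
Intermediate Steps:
t(Q) = -14 (t(Q) = -28 + 14 = -14)
N(u) = -2 + u (N(u) = u - 2 = -2 + u)
K(y, f) = -7 + 8*f
1/(t(-44) + (1*25 + K(5, N(-5)))) = 1/(-14 + (1*25 + (-7 + 8*(-2 - 5)))) = 1/(-14 + (25 + (-7 + 8*(-7)))) = 1/(-14 + (25 + (-7 - 56))) = 1/(-14 + (25 - 63)) = 1/(-14 - 38) = 1/(-52) = -1/52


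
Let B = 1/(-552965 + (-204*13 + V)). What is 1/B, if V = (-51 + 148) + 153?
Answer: -555367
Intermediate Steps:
V = 250 (V = 97 + 153 = 250)
B = -1/555367 (B = 1/(-552965 + (-204*13 + 250)) = 1/(-552965 + (-2652 + 250)) = 1/(-552965 - 2402) = 1/(-555367) = -1/555367 ≈ -1.8006e-6)
1/B = 1/(-1/555367) = -555367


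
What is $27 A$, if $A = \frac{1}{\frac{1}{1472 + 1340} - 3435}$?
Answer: $- \frac{75924}{9659219} \approx -0.0078603$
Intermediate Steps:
$A = - \frac{2812}{9659219}$ ($A = \frac{1}{\frac{1}{2812} - 3435} = \frac{1}{- \frac{9659219}{2812}} = - \frac{2812}{9659219} \approx -0.00029112$)
$27 A = 27 \left(- \frac{2812}{9659219}\right) = - \frac{75924}{9659219}$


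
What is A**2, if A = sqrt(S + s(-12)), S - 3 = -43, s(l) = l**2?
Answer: 104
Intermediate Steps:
S = -40 (S = 3 - 43 = -40)
A = 2*sqrt(26) (A = sqrt(-40 + (-12)**2) = sqrt(-40 + 144) = sqrt(104) = 2*sqrt(26) ≈ 10.198)
A**2 = (2*sqrt(26))**2 = 104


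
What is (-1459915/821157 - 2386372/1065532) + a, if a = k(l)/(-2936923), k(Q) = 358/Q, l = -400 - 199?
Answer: -1545987496397190732944/384815084531663815887 ≈ -4.0175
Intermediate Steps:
l = -599
a = 358/1759216877 (a = (358/(-599))/(-2936923) = (358*(-1/599))*(-1/2936923) = -358/599*(-1/2936923) = 358/1759216877 ≈ 2.0350e-7)
(-1459915/821157 - 2386372/1065532) + a = (-1459915/821157 - 2386372/1065532) + 358/1759216877 = (-1459915*1/821157 - 2386372*1/1065532) + 358/1759216877 = (-1459915/821157 - 596593/266383) + 358/1759216877 = -878793055546/218742265131 + 358/1759216877 = -1545987496397190732944/384815084531663815887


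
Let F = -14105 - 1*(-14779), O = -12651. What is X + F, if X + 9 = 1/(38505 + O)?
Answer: 17192911/25854 ≈ 665.00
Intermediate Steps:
X = -232685/25854 (X = -9 + 1/(38505 - 12651) = -9 + 1/25854 = -232685/25854 ≈ -9.0000)
F = 674 (F = -14105 + 14779 = 674)
X + F = -232685/25854 + 674 = 17192911/25854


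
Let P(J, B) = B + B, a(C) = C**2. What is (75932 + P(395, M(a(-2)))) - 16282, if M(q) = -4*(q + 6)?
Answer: 59570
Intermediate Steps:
M(q) = -24 - 4*q (M(q) = -4*(6 + q) = -24 - 4*q)
P(J, B) = 2*B
(75932 + P(395, M(a(-2)))) - 16282 = (75932 + 2*(-24 - 4*(-2)**2)) - 16282 = (75932 + 2*(-24 - 4*4)) - 16282 = (75932 + 2*(-24 - 16)) - 16282 = (75932 + 2*(-40)) - 16282 = (75932 - 80) - 16282 = 75852 - 16282 = 59570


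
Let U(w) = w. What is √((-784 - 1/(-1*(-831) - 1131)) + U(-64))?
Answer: I*√763197/30 ≈ 29.12*I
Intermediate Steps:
√((-784 - 1/(-1*(-831) - 1131)) + U(-64)) = √((-784 - 1/(-1*(-831) - 1131)) - 64) = √((-784 - 1/(831 - 1131)) - 64) = √((-784 - 1/(-300)) - 64) = √((-784 - 1*(-1/300)) - 64) = √((-784 + 1/300) - 64) = √(-235199/300 - 64) = √(-254399/300) = I*√763197/30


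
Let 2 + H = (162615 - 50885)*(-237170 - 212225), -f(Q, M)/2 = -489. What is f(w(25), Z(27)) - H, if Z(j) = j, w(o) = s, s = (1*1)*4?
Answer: 50210904330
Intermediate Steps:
s = 4 (s = 1*4 = 4)
w(o) = 4
f(Q, M) = 978 (f(Q, M) = -2*(-489) = 978)
H = -50210903352 (H = -2 + (162615 - 50885)*(-237170 - 212225) = -2 + 111730*(-449395) = -2 - 50210903350 = -50210903352)
f(w(25), Z(27)) - H = 978 - 1*(-50210903352) = 978 + 50210903352 = 50210904330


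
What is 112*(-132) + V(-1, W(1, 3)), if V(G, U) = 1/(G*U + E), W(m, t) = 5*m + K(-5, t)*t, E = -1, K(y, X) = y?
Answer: -133055/9 ≈ -14784.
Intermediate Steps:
W(m, t) = -5*t + 5*m (W(m, t) = 5*m - 5*t = -5*t + 5*m)
V(G, U) = 1/(-1 + G*U) (V(G, U) = 1/(G*U - 1) = 1/(-1 + G*U))
112*(-132) + V(-1, W(1, 3)) = 112*(-132) + 1/(-1 - (-5*3 + 5*1)) = -14784 + 1/(-1 - (-15 + 5)) = -14784 + 1/(-1 - 1*(-10)) = -14784 + 1/(-1 + 10) = -14784 + 1/9 = -14784 + ⅑ = -133055/9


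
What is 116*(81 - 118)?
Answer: -4292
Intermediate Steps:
116*(81 - 118) = 116*(-37) = -4292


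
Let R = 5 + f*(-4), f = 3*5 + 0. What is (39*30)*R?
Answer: -64350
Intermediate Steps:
f = 15 (f = 15 + 0 = 15)
R = -55 (R = 5 + 15*(-4) = 5 - 60 = -55)
(39*30)*R = (39*30)*(-55) = 1170*(-55) = -64350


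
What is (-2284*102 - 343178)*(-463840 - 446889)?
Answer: 524712870434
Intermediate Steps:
(-2284*102 - 343178)*(-463840 - 446889) = (-232968 - 343178)*(-910729) = -576146*(-910729) = 524712870434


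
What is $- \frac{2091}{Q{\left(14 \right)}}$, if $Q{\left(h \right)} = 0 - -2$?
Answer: $- \frac{2091}{2} \approx -1045.5$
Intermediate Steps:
$Q{\left(h \right)} = 2$ ($Q{\left(h \right)} = 0 + 2 = 2$)
$- \frac{2091}{Q{\left(14 \right)}} = - \frac{2091}{2}$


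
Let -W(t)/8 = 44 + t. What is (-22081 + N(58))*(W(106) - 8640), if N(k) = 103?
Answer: 216263520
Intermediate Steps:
W(t) = -352 - 8*t (W(t) = -8*(44 + t) = -352 - 8*t)
(-22081 + N(58))*(W(106) - 8640) = (-22081 + 103)*((-352 - 8*106) - 8640) = -21978*((-352 - 848) - 8640) = -21978*(-1200 - 8640) = -21978*(-9840) = 216263520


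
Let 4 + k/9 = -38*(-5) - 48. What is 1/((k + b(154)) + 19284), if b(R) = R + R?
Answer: 1/20834 ≈ 4.7998e-5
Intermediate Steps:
b(R) = 2*R
k = 1242 (k = -36 + 9*(-38*(-5) - 48) = -36 + 9*(190 - 48) = -36 + 9*142 = -36 + 1278 = 1242)
1/((k + b(154)) + 19284) = 1/((1242 + 2*154) + 19284) = 1/((1242 + 308) + 19284) = 1/(1550 + 19284) = 1/20834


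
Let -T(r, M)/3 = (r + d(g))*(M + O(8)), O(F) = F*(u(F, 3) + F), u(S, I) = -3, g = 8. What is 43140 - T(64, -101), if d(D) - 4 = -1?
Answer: 30879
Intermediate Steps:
d(D) = 3 (d(D) = 4 - 1 = 3)
O(F) = F*(-3 + F)
T(r, M) = -3*(3 + r)*(40 + M) (T(r, M) = -3*(r + 3)*(M + 8*(-3 + 8)) = -3*(3 + r)*(M + 8*5) = -3*(3 + r)*(M + 40) = -3*(3 + r)*(40 + M))
43140 - T(64, -101) = 43140 - (-360 - 120*64 - 9*(-101) - 3*(-101)*64) = 43140 - (-360 - 7680 + 909 + 19392) = 43140 - 1*12261 = 43140 - 12261 = 30879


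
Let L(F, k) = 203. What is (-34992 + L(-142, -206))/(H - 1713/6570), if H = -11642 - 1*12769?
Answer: 4009890/2813719 ≈ 1.4251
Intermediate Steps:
H = -24411 (H = -11642 - 12769 = -24411)
(-34992 + L(-142, -206))/(H - 1713/6570) = (-34992 + 203)/(-24411 - 1713/6570) = -34789/(-24411 - 1713*1/6570) = -34789/(-24411 - 571/2190) = -34789/(-53460661/2190) = -34789*(-2190/53460661) = 4009890/2813719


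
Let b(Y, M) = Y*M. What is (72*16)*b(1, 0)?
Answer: 0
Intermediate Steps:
b(Y, M) = M*Y
(72*16)*b(1, 0) = (72*16)*(0*1) = 1152*0 = 0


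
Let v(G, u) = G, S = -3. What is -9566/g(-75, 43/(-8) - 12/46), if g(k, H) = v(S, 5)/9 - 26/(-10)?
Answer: -71745/17 ≈ -4220.3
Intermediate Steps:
g(k, H) = 34/15 (g(k, H) = -3/9 - 26/(-10) = -3*⅑ - 26*(-⅒) = -⅓ + 13/5 = 34/15)
-9566/g(-75, 43/(-8) - 12/46) = -9566/34/15 = -9566*15/34 = -71745/17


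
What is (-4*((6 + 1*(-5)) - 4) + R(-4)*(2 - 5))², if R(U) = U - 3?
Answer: 1089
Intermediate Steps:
R(U) = -3 + U
(-4*((6 + 1*(-5)) - 4) + R(-4)*(2 - 5))² = (-4*((6 + 1*(-5)) - 4) + (-3 - 4)*(2 - 5))² = (-4*((6 - 5) - 4) - 7*(-3))² = (-4*(1 - 4) + 21)² = (-4*(-3) + 21)² = (12 + 21)² = 33² = 1089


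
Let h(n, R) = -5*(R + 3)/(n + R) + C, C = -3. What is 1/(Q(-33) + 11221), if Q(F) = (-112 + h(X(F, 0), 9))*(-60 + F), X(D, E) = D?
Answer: 2/43367 ≈ 4.6118e-5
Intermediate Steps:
h(n, R) = -3 - 5*(3 + R)/(R + n) (h(n, R) = -5*(R + 3)/(n + R) - 3 = -5*(3 + R)/(R + n) - 3 = -3 - 5*(3 + R)/(R + n))
Q(F) = (-112 + (-87 - 3*F)/(9 + F))*(-60 + F) (Q(F) = (-112 + (-15 - 8*9 - 3*F)/(9 + F))*(-60 + F) = (-112 + (-15 - 72 - 3*F)/(9 + F))*(-60 + F) = (-112 + (-87 - 3*F)/(9 + F))*(-60 + F))
1/(Q(-33) + 11221) = 1/(5*(13140 - 23*(-33)² + 1161*(-33))/(9 - 33) + 11221) = 1/(5*(13140 - 23*1089 - 38313)/(-24) + 11221) = 1/(5*(-1/24)*(13140 - 25047 - 38313) + 11221) = 1/(5*(-1/24)*(-50220) + 11221) = 1/(20925/2 + 11221) = 1/(43367/2) = 2/43367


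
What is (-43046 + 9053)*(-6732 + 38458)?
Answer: -1078461918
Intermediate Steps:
(-43046 + 9053)*(-6732 + 38458) = -33993*31726 = -1078461918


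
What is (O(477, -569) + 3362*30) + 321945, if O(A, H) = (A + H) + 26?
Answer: 422739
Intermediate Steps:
O(A, H) = 26 + A + H
(O(477, -569) + 3362*30) + 321945 = ((26 + 477 - 569) + 3362*30) + 321945 = (-66 + 100860) + 321945 = 100794 + 321945 = 422739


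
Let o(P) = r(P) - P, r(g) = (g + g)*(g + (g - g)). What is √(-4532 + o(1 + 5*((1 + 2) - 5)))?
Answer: 7*I*√89 ≈ 66.038*I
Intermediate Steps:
r(g) = 2*g² (r(g) = (2*g)*(g + 0) = (2*g)*g = 2*g²)
o(P) = -P + 2*P² (o(P) = 2*P² - P = -P + 2*P²)
√(-4532 + o(1 + 5*((1 + 2) - 5))) = √(-4532 + (1 + 5*((1 + 2) - 5))*(-1 + 2*(1 + 5*((1 + 2) - 5)))) = √(-4532 + (1 + 5*(3 - 5))*(-1 + 2*(1 + 5*(3 - 5)))) = √(-4532 + (1 + 5*(-2))*(-1 + 2*(1 + 5*(-2)))) = √(-4532 + (1 - 10)*(-1 + 2*(1 - 10))) = √(-4532 - 9*(-1 + 2*(-9))) = √(-4532 - 9*(-1 - 18)) = √(-4532 - 9*(-19)) = √(-4532 + 171) = √(-4361) = 7*I*√89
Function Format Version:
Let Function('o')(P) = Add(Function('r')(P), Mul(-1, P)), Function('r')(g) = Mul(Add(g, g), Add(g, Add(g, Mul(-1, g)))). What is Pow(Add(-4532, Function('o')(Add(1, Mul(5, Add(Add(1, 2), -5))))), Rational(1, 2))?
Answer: Mul(7, I, Pow(89, Rational(1, 2))) ≈ Mul(66.038, I)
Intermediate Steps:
Function('r')(g) = Mul(2, Pow(g, 2)) (Function('r')(g) = Mul(Mul(2, g), Add(g, 0)) = Mul(Mul(2, g), g) = Mul(2, Pow(g, 2)))
Function('o')(P) = Add(Mul(-1, P), Mul(2, Pow(P, 2))) (Function('o')(P) = Add(Mul(2, Pow(P, 2)), Mul(-1, P)) = Add(Mul(-1, P), Mul(2, Pow(P, 2))))
Pow(Add(-4532, Function('o')(Add(1, Mul(5, Add(Add(1, 2), -5))))), Rational(1, 2)) = Pow(Add(-4532, Mul(Add(1, Mul(5, Add(Add(1, 2), -5))), Add(-1, Mul(2, Add(1, Mul(5, Add(Add(1, 2), -5))))))), Rational(1, 2)) = Pow(Add(-4532, Mul(Add(1, Mul(5, Add(3, -5))), Add(-1, Mul(2, Add(1, Mul(5, Add(3, -5))))))), Rational(1, 2)) = Pow(Add(-4532, Mul(Add(1, Mul(5, -2)), Add(-1, Mul(2, Add(1, Mul(5, -2)))))), Rational(1, 2)) = Pow(Add(-4532, Mul(Add(1, -10), Add(-1, Mul(2, Add(1, -10))))), Rational(1, 2)) = Pow(Add(-4532, Mul(-9, Add(-1, Mul(2, -9)))), Rational(1, 2)) = Pow(Add(-4532, Mul(-9, Add(-1, -18))), Rational(1, 2)) = Pow(Add(-4532, Mul(-9, -19)), Rational(1, 2)) = Pow(Add(-4532, 171), Rational(1, 2)) = Pow(-4361, Rational(1, 2)) = Mul(7, I, Pow(89, Rational(1, 2)))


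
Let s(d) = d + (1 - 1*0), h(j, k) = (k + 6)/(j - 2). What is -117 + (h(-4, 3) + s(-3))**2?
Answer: -419/4 ≈ -104.75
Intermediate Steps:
h(j, k) = (6 + k)/(-2 + j)
s(d) = 1 + d (s(d) = d + (1 + 0) = d + 1 = 1 + d)
-117 + (h(-4, 3) + s(-3))**2 = -117 + ((6 + 3)/(-2 - 4) + (1 - 3))**2 = -117 + (9/(-6) - 2)**2 = -117 + (-1/6*9 - 2)**2 = -117 + (-3/2 - 2)**2 = -117 + (-7/2)**2 = -117 + 49/4 = -419/4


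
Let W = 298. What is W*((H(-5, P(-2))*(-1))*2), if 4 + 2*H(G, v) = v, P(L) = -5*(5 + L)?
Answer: 5662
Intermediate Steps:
P(L) = -25 - 5*L
H(G, v) = -2 + v/2
W*((H(-5, P(-2))*(-1))*2) = 298*(((-2 + (-25 - 5*(-2))/2)*(-1))*2) = 298*(((-2 + (-25 + 10)/2)*(-1))*2) = 298*(((-2 + (½)*(-15))*(-1))*2) = 298*(((-2 - 15/2)*(-1))*2) = 298*(-19/2*(-1)*2) = 298*((19/2)*2) = 298*19 = 5662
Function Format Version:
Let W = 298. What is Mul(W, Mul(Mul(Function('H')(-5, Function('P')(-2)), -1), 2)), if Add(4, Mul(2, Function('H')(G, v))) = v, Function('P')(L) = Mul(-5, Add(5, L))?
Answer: 5662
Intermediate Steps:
Function('P')(L) = Add(-25, Mul(-5, L))
Function('H')(G, v) = Add(-2, Mul(Rational(1, 2), v))
Mul(W, Mul(Mul(Function('H')(-5, Function('P')(-2)), -1), 2)) = Mul(298, Mul(Mul(Add(-2, Mul(Rational(1, 2), Add(-25, Mul(-5, -2)))), -1), 2)) = Mul(298, Mul(Mul(Add(-2, Mul(Rational(1, 2), Add(-25, 10))), -1), 2)) = Mul(298, Mul(Mul(Add(-2, Mul(Rational(1, 2), -15)), -1), 2)) = Mul(298, Mul(Mul(Add(-2, Rational(-15, 2)), -1), 2)) = Mul(298, Mul(Mul(Rational(-19, 2), -1), 2)) = Mul(298, Mul(Rational(19, 2), 2)) = Mul(298, 19) = 5662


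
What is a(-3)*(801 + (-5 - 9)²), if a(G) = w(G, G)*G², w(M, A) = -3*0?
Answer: 0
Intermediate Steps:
w(M, A) = 0
a(G) = 0 (a(G) = 0*G² = 0)
a(-3)*(801 + (-5 - 9)²) = 0*(801 + (-5 - 9)²) = 0*(801 + (-14)²) = 0*(801 + 196) = 0*997 = 0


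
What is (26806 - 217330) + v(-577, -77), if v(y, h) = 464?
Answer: -190060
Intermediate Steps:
(26806 - 217330) + v(-577, -77) = (26806 - 217330) + 464 = -190524 + 464 = -190060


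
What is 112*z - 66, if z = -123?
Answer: -13842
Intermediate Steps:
112*z - 66 = 112*(-123) - 66 = -13776 - 66 = -13842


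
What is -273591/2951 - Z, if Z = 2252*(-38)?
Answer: 252261185/2951 ≈ 85483.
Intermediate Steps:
Z = -85576
-273591/2951 - Z = -273591/2951 - 1*(-85576) = -273591*1/2951 + 85576 = -273591/2951 + 85576 = 252261185/2951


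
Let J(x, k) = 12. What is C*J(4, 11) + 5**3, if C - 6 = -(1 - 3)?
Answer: 221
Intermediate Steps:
C = 8 (C = 6 - (1 - 3) = 6 - 1*(-2) = 6 + 2 = 8)
C*J(4, 11) + 5**3 = 8*12 + 5**3 = 96 + 125 = 221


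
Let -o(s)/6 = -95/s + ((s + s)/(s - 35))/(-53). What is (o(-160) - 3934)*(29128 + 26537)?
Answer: -2416175006265/11024 ≈ -2.1917e+8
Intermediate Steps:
o(s) = 570/s + 12*s/(53*(-35 + s)) (o(s) = -6*(-95/s + ((s + s)/(s - 35))/(-53)) = -6*(-95/s + ((2*s)/(-35 + s))*(-1/53)) = -6*(-95/s + (2*s/(-35 + s))*(-1/53)) = -6*(-95/s - 2*s/(53*(-35 + s))) = 570/s + 12*s/(53*(-35 + s)))
(o(-160) - 3934)*(29128 + 26537) = ((6/53)*(-176225 + 2*(-160)² + 5035*(-160))/(-160*(-35 - 160)) - 3934)*(29128 + 26537) = ((6/53)*(-1/160)*(-176225 + 2*25600 - 805600)/(-195) - 3934)*55665 = ((6/53)*(-1/160)*(-1/195)*(-176225 + 51200 - 805600) - 3934)*55665 = ((6/53)*(-1/160)*(-1/195)*(-930625) - 3934)*55665 = (-37225/11024 - 3934)*55665 = -43405641/11024*55665 = -2416175006265/11024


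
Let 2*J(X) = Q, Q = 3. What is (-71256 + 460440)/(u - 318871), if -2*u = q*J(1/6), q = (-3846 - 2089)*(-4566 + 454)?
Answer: -389184/18622411 ≈ -0.020899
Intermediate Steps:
J(X) = 3/2 (J(X) = (1/2)*3 = 3/2)
q = 24404720 (q = -5935*(-4112) = 24404720)
u = -18303540 (u = -12202360*3/2 = -1/2*36607080 = -18303540)
(-71256 + 460440)/(u - 318871) = (-71256 + 460440)/(-18303540 - 318871) = 389184/(-18622411) = 389184*(-1/18622411) = -389184/18622411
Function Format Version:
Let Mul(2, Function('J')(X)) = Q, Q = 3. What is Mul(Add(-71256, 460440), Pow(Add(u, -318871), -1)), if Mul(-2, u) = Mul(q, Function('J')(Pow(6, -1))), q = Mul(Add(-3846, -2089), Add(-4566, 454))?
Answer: Rational(-389184, 18622411) ≈ -0.020899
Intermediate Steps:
Function('J')(X) = Rational(3, 2) (Function('J')(X) = Mul(Rational(1, 2), 3) = Rational(3, 2))
q = 24404720 (q = Mul(-5935, -4112) = 24404720)
u = -18303540 (u = Mul(Rational(-1, 2), Mul(24404720, Rational(3, 2))) = Mul(Rational(-1, 2), 36607080) = -18303540)
Mul(Add(-71256, 460440), Pow(Add(u, -318871), -1)) = Mul(Add(-71256, 460440), Pow(Add(-18303540, -318871), -1)) = Mul(389184, Pow(-18622411, -1)) = Mul(389184, Rational(-1, 18622411)) = Rational(-389184, 18622411)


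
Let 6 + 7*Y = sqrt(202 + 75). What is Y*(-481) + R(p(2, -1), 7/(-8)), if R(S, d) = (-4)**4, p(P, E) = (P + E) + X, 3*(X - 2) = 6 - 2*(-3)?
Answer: 4678/7 - 481*sqrt(277)/7 ≈ -475.35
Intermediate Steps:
X = 6 (X = 2 + (6 - 2*(-3))/3 = 2 + (6 + 6)/3 = 2 + (1/3)*12 = 2 + 4 = 6)
p(P, E) = 6 + E + P (p(P, E) = (P + E) + 6 = (E + P) + 6 = 6 + E + P)
R(S, d) = 256
Y = -6/7 + sqrt(277)/7 (Y = -6/7 + sqrt(202 + 75)/7 = -6/7 + sqrt(277)/7 ≈ 1.5205)
Y*(-481) + R(p(2, -1), 7/(-8)) = (-6/7 + sqrt(277)/7)*(-481) + 256 = (2886/7 - 481*sqrt(277)/7) + 256 = 4678/7 - 481*sqrt(277)/7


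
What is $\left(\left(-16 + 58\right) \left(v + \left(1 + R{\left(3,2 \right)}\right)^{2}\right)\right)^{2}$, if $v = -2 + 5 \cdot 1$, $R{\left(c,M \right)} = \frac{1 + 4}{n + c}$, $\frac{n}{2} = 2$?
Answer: $\frac{3048516}{49} \approx 62215.0$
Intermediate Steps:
$n = 4$ ($n = 2 \cdot 2 = 4$)
$R{\left(c,M \right)} = \frac{5}{4 + c}$ ($R{\left(c,M \right)} = \frac{1 + 4}{4 + c} = \frac{5}{4 + c}$)
$v = 3$ ($v = -2 + 5 = 3$)
$\left(\left(-16 + 58\right) \left(v + \left(1 + R{\left(3,2 \right)}\right)^{2}\right)\right)^{2} = \left(\left(-16 + 58\right) \left(3 + \left(1 + \frac{5}{4 + 3}\right)^{2}\right)\right)^{2} = \left(42 \left(3 + \left(1 + \frac{5}{7}\right)^{2}\right)\right)^{2} = \left(42 \left(3 + \left(\frac{12}{7}\right)^{2}\right)\right)^{2} = \left(42 \left(3 + \frac{144}{49}\right)\right)^{2} = \left(42 \cdot \frac{291}{49}\right)^{2} = \left(\frac{1746}{7}\right)^{2} = \frac{3048516}{49}$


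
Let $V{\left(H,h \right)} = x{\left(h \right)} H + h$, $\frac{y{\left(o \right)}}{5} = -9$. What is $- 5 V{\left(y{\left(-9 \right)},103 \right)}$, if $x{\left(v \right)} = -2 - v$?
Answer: $-24140$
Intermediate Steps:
$y{\left(o \right)} = -45$ ($y{\left(o \right)} = 5 \left(-9\right) = -45$)
$V{\left(H,h \right)} = h + H \left(-2 - h\right)$ ($V{\left(H,h \right)} = \left(-2 - h\right) H + h = H \left(-2 - h\right) + h = h + H \left(-2 - h\right)$)
$- 5 V{\left(y{\left(-9 \right)},103 \right)} = - 5 \left(103 - - 45 \left(2 + 103\right)\right) = - 5 \left(103 - \left(-45\right) 105\right) = - 5 \left(103 + 4725\right) = \left(-5\right) 4828 = -24140$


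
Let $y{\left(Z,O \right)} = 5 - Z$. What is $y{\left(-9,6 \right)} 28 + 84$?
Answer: $476$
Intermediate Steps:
$y{\left(-9,6 \right)} 28 + 84 = \left(5 - -9\right) 28 + 84 = \left(5 + 9\right) 28 + 84 = 14 \cdot 28 + 84 = 392 + 84 = 476$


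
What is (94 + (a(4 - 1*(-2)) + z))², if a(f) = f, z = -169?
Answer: 4761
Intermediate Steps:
(94 + (a(4 - 1*(-2)) + z))² = (94 + ((4 - 1*(-2)) - 169))² = (94 + ((4 + 2) - 169))² = (94 + (6 - 169))² = (94 - 163)² = (-69)² = 4761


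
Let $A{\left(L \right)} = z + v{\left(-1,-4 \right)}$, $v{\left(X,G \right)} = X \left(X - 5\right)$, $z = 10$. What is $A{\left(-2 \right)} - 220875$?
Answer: $-220859$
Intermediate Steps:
$v{\left(X,G \right)} = X \left(-5 + X\right)$
$A{\left(L \right)} = 16$ ($A{\left(L \right)} = 10 - \left(-5 - 1\right) = 10 - -6 = 10 + 6 = 16$)
$A{\left(-2 \right)} - 220875 = 16 - 220875 = -220859$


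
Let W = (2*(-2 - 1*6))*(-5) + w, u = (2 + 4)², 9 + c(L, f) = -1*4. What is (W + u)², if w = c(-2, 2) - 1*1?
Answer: 10404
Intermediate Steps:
c(L, f) = -13 (c(L, f) = -9 - 1*4 = -9 - 4 = -13)
w = -14 (w = -13 - 1*1 = -13 - 1 = -14)
u = 36 (u = 6² = 36)
W = 66 (W = (2*(-2 - 1*6))*(-5) - 14 = (2*(-2 - 6))*(-5) - 14 = (2*(-8))*(-5) - 14 = -16*(-5) - 14 = 80 - 14 = 66)
(W + u)² = (66 + 36)² = 102² = 10404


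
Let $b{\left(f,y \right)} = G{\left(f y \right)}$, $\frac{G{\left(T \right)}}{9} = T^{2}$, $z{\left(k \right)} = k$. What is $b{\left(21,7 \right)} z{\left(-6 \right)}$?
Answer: $-1166886$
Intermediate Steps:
$G{\left(T \right)} = 9 T^{2}$
$b{\left(f,y \right)} = 9 f^{2} y^{2}$ ($b{\left(f,y \right)} = 9 \left(f y\right)^{2} = 9 f^{2} y^{2}$)
$b{\left(21,7 \right)} z{\left(-6 \right)} = 9 \cdot 21^{2} \cdot 7^{2} \left(-6\right) = 9 \cdot 441 \cdot 49 \left(-6\right) = 194481 \left(-6\right) = -1166886$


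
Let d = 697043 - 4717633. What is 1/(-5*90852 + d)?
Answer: -1/4474850 ≈ -2.2347e-7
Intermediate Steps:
d = -4020590
1/(-5*90852 + d) = 1/(-5*90852 - 4020590) = 1/(-454260 - 4020590) = 1/(-4474850) = -1/4474850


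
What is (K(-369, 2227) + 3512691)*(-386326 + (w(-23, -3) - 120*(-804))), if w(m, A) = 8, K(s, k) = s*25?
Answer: -1015437578508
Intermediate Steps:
K(s, k) = 25*s
(K(-369, 2227) + 3512691)*(-386326 + (w(-23, -3) - 120*(-804))) = (25*(-369) + 3512691)*(-386326 + (8 - 120*(-804))) = (-9225 + 3512691)*(-386326 + (8 + 96480)) = 3503466*(-386326 + 96488) = 3503466*(-289838) = -1015437578508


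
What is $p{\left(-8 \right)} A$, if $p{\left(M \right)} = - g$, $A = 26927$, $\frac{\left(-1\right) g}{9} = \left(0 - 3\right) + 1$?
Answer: $-484686$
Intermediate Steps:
$g = 18$ ($g = - 9 \left(\left(0 - 3\right) + 1\right) = - 9 \left(-3 + 1\right) = \left(-9\right) \left(-2\right) = 18$)
$p{\left(M \right)} = -18$ ($p{\left(M \right)} = \left(-1\right) 18 = -18$)
$p{\left(-8 \right)} A = \left(-18\right) 26927 = -484686$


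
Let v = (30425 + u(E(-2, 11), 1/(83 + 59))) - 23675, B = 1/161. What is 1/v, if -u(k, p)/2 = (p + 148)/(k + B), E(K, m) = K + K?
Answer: 45653/311541487 ≈ 0.00014654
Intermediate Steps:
B = 1/161 ≈ 0.0062112
E(K, m) = 2*K
u(k, p) = -2*(148 + p)/(1/161 + k) (u(k, p) = -2*(p + 148)/(k + 1/161) = -2*(148 + p)/(1/161 + k))
v = 311541487/45653 (v = (30425 + 322*(-148 - 1/(83 + 59))/(1 + 161*(2*(-2)))) - 23675 = (30425 + 322*(-148 - 1/142)/(1 + 161*(-4))) - 23675 = (30425 + 322*(-148 - 1*1/142)/(1 - 644)) - 23675 = (30425 + 322*(-148 - 1/142)/(-643)) - 23675 = (30425 + 322*(-1/643)*(-21017/142)) - 23675 = (30425 + 3383737/45653) - 23675 = 1392376262/45653 - 23675 = 311541487/45653 ≈ 6824.1)
1/v = 1/(311541487/45653) = 45653/311541487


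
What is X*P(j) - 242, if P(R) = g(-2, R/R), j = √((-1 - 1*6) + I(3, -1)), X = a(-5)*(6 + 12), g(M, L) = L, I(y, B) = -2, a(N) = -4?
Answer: -314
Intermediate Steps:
X = -72 (X = -4*(6 + 12) = -4*18 = -72)
j = 3*I (j = √((-1 - 1*6) - 2) = √((-1 - 6) - 2) = √(-7 - 2) = √(-9) = 3*I ≈ 3.0*I)
P(R) = 1 (P(R) = R/R = 1)
X*P(j) - 242 = -72*1 - 242 = -72 - 242 = -314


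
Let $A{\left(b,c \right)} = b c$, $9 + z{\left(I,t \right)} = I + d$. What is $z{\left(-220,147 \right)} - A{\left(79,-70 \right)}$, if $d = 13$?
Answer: $5314$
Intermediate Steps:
$z{\left(I,t \right)} = 4 + I$ ($z{\left(I,t \right)} = -9 + \left(I + 13\right) = -9 + \left(13 + I\right) = 4 + I$)
$z{\left(-220,147 \right)} - A{\left(79,-70 \right)} = \left(4 - 220\right) - 79 \left(-70\right) = -216 - -5530 = -216 + 5530 = 5314$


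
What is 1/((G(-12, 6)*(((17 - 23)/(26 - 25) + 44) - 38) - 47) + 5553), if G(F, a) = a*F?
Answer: 1/5506 ≈ 0.00018162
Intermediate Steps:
G(F, a) = F*a
1/((G(-12, 6)*(((17 - 23)/(26 - 25) + 44) - 38) - 47) + 5553) = 1/(((-12*6)*(((17 - 23)/(26 - 25) + 44) - 38) - 47) + 5553) = 1/((-72*((-6/1 + 44) - 38) - 47) + 5553) = 1/((-72*((-6*1 + 44) - 38) - 47) + 5553) = 1/((-72*((-6 + 44) - 38) - 47) + 5553) = 1/((-72*(38 - 38) - 47) + 5553) = 1/((-72*0 - 47) + 5553) = 1/((0 - 47) + 5553) = 1/(-47 + 5553) = 1/5506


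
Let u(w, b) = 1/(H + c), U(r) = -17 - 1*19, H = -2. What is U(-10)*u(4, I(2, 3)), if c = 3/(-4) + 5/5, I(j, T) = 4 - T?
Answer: 144/7 ≈ 20.571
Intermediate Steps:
c = ¼ (c = 3*(-¼) + 5*(⅕) = -¾ + 1 = ¼ ≈ 0.25000)
U(r) = -36 (U(r) = -17 - 19 = -36)
u(w, b) = -4/7 (u(w, b) = 1/(-2 + ¼) = 1/(-7/4) = -4/7)
U(-10)*u(4, I(2, 3)) = -36*(-4/7) = 144/7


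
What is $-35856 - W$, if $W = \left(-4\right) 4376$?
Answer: $-18352$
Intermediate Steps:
$W = -17504$
$-35856 - W = -35856 - -17504 = -35856 + 17504 = -18352$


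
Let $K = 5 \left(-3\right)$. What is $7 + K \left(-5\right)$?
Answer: $82$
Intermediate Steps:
$K = -15$
$7 + K \left(-5\right) = 7 - -75 = 7 + 75 = 82$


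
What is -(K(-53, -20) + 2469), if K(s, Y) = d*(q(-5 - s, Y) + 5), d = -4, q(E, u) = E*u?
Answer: -6289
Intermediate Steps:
K(s, Y) = -20 - 4*Y*(-5 - s) (K(s, Y) = -4*((-5 - s)*Y + 5) = -4*(Y*(-5 - s) + 5) = -4*(5 + Y*(-5 - s)) = -20 - 4*Y*(-5 - s))
-(K(-53, -20) + 2469) = -((-20 + 4*(-20)*(5 - 53)) + 2469) = -((-20 + 4*(-20)*(-48)) + 2469) = -((-20 + 3840) + 2469) = -(3820 + 2469) = -1*6289 = -6289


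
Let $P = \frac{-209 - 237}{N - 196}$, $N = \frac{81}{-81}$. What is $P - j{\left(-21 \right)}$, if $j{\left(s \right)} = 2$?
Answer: $\frac{52}{197} \approx 0.26396$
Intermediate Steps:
$N = -1$ ($N = 81 \left(- \frac{1}{81}\right) = -1$)
$P = \frac{446}{197}$ ($P = \frac{-209 - 237}{-1 - 196} = - \frac{446}{-1 - 196} = - \frac{446}{-197} = \left(-446\right) \left(- \frac{1}{197}\right) = \frac{446}{197} \approx 2.264$)
$P - j{\left(-21 \right)} = \frac{446}{197} - 2 = \frac{52}{197}$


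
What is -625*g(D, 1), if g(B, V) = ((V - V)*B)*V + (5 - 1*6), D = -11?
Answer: 625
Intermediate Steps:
g(B, V) = -1 (g(B, V) = (0*B)*V + (5 - 6) = 0*V - 1 = 0 - 1 = -1)
-625*g(D, 1) = -625*(-1) = 625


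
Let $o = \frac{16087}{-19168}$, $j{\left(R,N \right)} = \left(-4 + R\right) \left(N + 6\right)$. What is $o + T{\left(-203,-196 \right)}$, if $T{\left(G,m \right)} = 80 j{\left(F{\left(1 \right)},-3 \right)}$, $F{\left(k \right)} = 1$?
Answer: $- \frac{13817047}{19168} \approx -720.84$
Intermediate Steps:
$j{\left(R,N \right)} = \left(-4 + R\right) \left(6 + N\right)$
$T{\left(G,m \right)} = -720$ ($T{\left(G,m \right)} = 80 \left(-24 - -12 + 6 \cdot 1 - 3\right) = 80 \left(-24 + 12 + 6 - 3\right) = 80 \left(-9\right) = -720$)
$o = - \frac{16087}{19168}$ ($o = 16087 \left(- \frac{1}{19168}\right) = - \frac{16087}{19168} \approx -0.83926$)
$o + T{\left(-203,-196 \right)} = - \frac{16087}{19168} - 720 = - \frac{13817047}{19168}$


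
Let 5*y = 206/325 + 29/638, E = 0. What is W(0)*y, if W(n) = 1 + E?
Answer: 4857/35750 ≈ 0.13586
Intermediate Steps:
y = 4857/35750 (y = (206/325 + 29/638)/5 = (206*(1/325) + 29*(1/638))/5 = (206/325 + 1/22)/5 = (1/5)*(4857/7150) = 4857/35750 ≈ 0.13586)
W(n) = 1 (W(n) = 1 + 0 = 1)
W(0)*y = 1*(4857/35750) = 4857/35750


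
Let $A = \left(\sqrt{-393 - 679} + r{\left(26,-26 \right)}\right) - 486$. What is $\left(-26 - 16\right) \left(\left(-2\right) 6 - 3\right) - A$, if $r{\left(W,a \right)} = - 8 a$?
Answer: $908 - 4 i \sqrt{67} \approx 908.0 - 32.741 i$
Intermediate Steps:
$A = -278 + 4 i \sqrt{67}$ ($A = \left(\sqrt{-393 - 679} - -208\right) - 486 = \left(\sqrt{-1072} + 208\right) - 486 = \left(4 i \sqrt{67} + 208\right) - 486 = \left(208 + 4 i \sqrt{67}\right) - 486 = -278 + 4 i \sqrt{67} \approx -278.0 + 32.741 i$)
$\left(-26 - 16\right) \left(\left(-2\right) 6 - 3\right) - A = \left(-26 - 16\right) \left(\left(-2\right) 6 - 3\right) - \left(-278 + 4 i \sqrt{67}\right) = \left(-26 - 16\right) \left(-12 - 3\right) + \left(278 - 4 i \sqrt{67}\right) = \left(-42\right) \left(-15\right) + \left(278 - 4 i \sqrt{67}\right) = 630 + \left(278 - 4 i \sqrt{67}\right) = 908 - 4 i \sqrt{67}$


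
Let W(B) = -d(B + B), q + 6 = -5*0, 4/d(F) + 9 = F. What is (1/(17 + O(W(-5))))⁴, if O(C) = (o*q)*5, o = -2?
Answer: 1/35153041 ≈ 2.8447e-8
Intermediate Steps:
d(F) = 4/(-9 + F)
q = -6 (q = -6 - 5*0 = -6 + 0 = -6)
W(B) = -4/(-9 + 2*B) (W(B) = -4/(-9 + (B + B)) = -4/(-9 + 2*B))
O(C) = 60 (O(C) = -2*(-6)*5 = 12*5 = 60)
(1/(17 + O(W(-5))))⁴ = (1/(17 + 60))⁴ = (1/77)⁴ = 1/35153041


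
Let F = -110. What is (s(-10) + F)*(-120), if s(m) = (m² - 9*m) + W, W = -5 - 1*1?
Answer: -8880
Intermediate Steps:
W = -6 (W = -5 - 1 = -6)
s(m) = -6 + m² - 9*m (s(m) = (m² - 9*m) - 6 = -6 + m² - 9*m)
(s(-10) + F)*(-120) = ((-6 + (-10)² - 9*(-10)) - 110)*(-120) = ((-6 + 100 + 90) - 110)*(-120) = (184 - 110)*(-120) = 74*(-120) = -8880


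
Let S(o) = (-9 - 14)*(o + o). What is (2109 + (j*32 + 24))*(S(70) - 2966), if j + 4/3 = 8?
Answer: -14514418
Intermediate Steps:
j = 20/3 (j = -4/3 + 8 = 20/3 ≈ 6.6667)
S(o) = -46*o
(2109 + (j*32 + 24))*(S(70) - 2966) = (2109 + ((20/3)*32 + 24))*(-46*70 - 2966) = (2109 + (640/3 + 24))*(-3220 - 2966) = (2109 + 712/3)*(-6186) = (7039/3)*(-6186) = -14514418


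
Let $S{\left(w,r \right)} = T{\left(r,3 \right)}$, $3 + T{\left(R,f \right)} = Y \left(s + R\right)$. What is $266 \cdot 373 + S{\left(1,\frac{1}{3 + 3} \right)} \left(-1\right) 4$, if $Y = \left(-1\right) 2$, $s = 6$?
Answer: $\frac{297838}{3} \approx 99279.0$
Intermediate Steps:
$Y = -2$
$T{\left(R,f \right)} = -15 - 2 R$ ($T{\left(R,f \right)} = -3 - 2 \left(6 + R\right) = -3 - \left(12 + 2 R\right) = -15 - 2 R$)
$S{\left(w,r \right)} = -15 - 2 r$
$266 \cdot 373 + S{\left(1,\frac{1}{3 + 3} \right)} \left(-1\right) 4 = 266 \cdot 373 + \left(-15 - \frac{2}{3 + 3}\right) \left(-1\right) 4 = 99218 + \left(-15 - \frac{2}{6}\right) \left(-1\right) 4 = 99218 + \left(-15 - \frac{1}{3}\right) \left(-1\right) 4 = 99218 + \left(- \frac{46}{3}\right) \left(-1\right) 4 = 99218 + \frac{46}{3} \cdot 4 = 99218 + \frac{184}{3} = \frac{297838}{3}$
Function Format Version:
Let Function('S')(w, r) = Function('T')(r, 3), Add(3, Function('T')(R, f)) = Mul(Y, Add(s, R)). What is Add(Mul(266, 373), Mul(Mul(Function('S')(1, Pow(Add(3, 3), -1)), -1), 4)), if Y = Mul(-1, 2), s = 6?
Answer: Rational(297838, 3) ≈ 99279.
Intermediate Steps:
Y = -2
Function('T')(R, f) = Add(-15, Mul(-2, R)) (Function('T')(R, f) = Add(-3, Mul(-2, Add(6, R))) = Add(-3, Add(-12, Mul(-2, R))) = Add(-15, Mul(-2, R)))
Function('S')(w, r) = Add(-15, Mul(-2, r))
Add(Mul(266, 373), Mul(Mul(Function('S')(1, Pow(Add(3, 3), -1)), -1), 4)) = Add(Mul(266, 373), Mul(Mul(Add(-15, Mul(-2, Pow(Add(3, 3), -1))), -1), 4)) = Add(99218, Mul(Mul(Add(-15, Mul(-2, Pow(6, -1))), -1), 4)) = Add(99218, Mul(Mul(Add(-15, Mul(-2, Rational(1, 6))), -1), 4)) = Add(99218, Mul(Mul(Add(-15, Rational(-1, 3)), -1), 4)) = Add(99218, Mul(Mul(Rational(-46, 3), -1), 4)) = Add(99218, Mul(Rational(46, 3), 4)) = Add(99218, Rational(184, 3)) = Rational(297838, 3)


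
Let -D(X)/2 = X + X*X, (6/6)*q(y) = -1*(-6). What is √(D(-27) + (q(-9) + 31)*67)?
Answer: 5*√43 ≈ 32.787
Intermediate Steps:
q(y) = 6 (q(y) = -1*(-6) = 6)
D(X) = -2*X - 2*X² (D(X) = -2*(X + X*X) = -2*(X + X²) = -2*X - 2*X²)
√(D(-27) + (q(-9) + 31)*67) = √(-2*(-27)*(1 - 27) + (6 + 31)*67) = √(-2*(-27)*(-26) + 37*67) = √(-1404 + 2479) = √1075 = 5*√43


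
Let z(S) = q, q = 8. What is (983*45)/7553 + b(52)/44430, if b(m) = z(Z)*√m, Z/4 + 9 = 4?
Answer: 44235/7553 + 8*√13/22215 ≈ 5.8579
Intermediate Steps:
Z = -20 (Z = -36 + 4*4 = -36 + 16 = -20)
z(S) = 8
b(m) = 8*√m
(983*45)/7553 + b(52)/44430 = (983*45)/7553 + (8*√52)/44430 = 44235*(1/7553) + (8*(2*√13))*(1/44430) = 44235/7553 + (16*√13)*(1/44430) = 44235/7553 + 8*√13/22215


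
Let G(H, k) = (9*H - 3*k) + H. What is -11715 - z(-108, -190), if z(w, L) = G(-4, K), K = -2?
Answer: -11681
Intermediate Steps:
G(H, k) = -3*k + 10*H (G(H, k) = (-3*k + 9*H) + H = -3*k + 10*H)
z(w, L) = -34 (z(w, L) = -3*(-2) + 10*(-4) = 6 - 40 = -34)
-11715 - z(-108, -190) = -11715 - 1*(-34) = -11715 + 34 = -11681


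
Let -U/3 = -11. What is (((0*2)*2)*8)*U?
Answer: 0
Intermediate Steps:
U = 33 (U = -3*(-11) = 33)
(((0*2)*2)*8)*U = (((0*2)*2)*8)*33 = ((0*2)*8)*33 = (0*8)*33 = 0*33 = 0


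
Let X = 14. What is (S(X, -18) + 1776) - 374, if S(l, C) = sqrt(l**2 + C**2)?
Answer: 1402 + 2*sqrt(130) ≈ 1424.8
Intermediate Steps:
S(l, C) = sqrt(C**2 + l**2)
(S(X, -18) + 1776) - 374 = (sqrt((-18)**2 + 14**2) + 1776) - 374 = (sqrt(324 + 196) + 1776) - 374 = (sqrt(520) + 1776) - 374 = (2*sqrt(130) + 1776) - 374 = (1776 + 2*sqrt(130)) - 374 = 1402 + 2*sqrt(130)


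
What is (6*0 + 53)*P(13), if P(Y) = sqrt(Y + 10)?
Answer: 53*sqrt(23) ≈ 254.18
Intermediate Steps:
P(Y) = sqrt(10 + Y)
(6*0 + 53)*P(13) = (6*0 + 53)*sqrt(10 + 13) = (0 + 53)*sqrt(23) = 53*sqrt(23)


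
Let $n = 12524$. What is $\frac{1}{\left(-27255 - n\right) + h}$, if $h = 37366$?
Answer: $- \frac{1}{2413} \approx -0.00041442$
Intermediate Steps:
$\frac{1}{\left(-27255 - n\right) + h} = \frac{1}{\left(-27255 - 12524\right) + 37366} = \frac{1}{-39779 + 37366} = \frac{1}{-2413} = - \frac{1}{2413}$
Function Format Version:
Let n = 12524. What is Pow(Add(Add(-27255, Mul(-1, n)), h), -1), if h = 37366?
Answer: Rational(-1, 2413) ≈ -0.00041442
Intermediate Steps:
Pow(Add(Add(-27255, Mul(-1, n)), h), -1) = Pow(Add(Add(-27255, Mul(-1, 12524)), 37366), -1) = Pow(Add(Add(-27255, -12524), 37366), -1) = Pow(Add(-39779, 37366), -1) = Pow(-2413, -1) = Rational(-1, 2413)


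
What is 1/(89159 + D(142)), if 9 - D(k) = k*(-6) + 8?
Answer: 1/90012 ≈ 1.1110e-5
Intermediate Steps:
D(k) = 1 + 6*k (D(k) = 9 - (k*(-6) + 8) = 9 - (-6*k + 8) = 9 - (8 - 6*k) = 9 + (-8 + 6*k) = 1 + 6*k)
1/(89159 + D(142)) = 1/(89159 + (1 + 6*142)) = 1/(89159 + (1 + 852)) = 1/(89159 + 853) = 1/90012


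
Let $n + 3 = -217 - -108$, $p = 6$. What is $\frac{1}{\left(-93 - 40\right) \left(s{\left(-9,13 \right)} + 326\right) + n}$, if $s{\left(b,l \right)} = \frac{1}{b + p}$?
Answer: $- \frac{3}{130277} \approx -2.3028 \cdot 10^{-5}$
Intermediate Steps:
$s{\left(b,l \right)} = \frac{1}{6 + b}$ ($s{\left(b,l \right)} = \frac{1}{b + 6} = \frac{1}{6 + b}$)
$n = -112$ ($n = -3 - 109 = -112$)
$\frac{1}{\left(-93 - 40\right) \left(s{\left(-9,13 \right)} + 326\right) + n} = \frac{1}{\left(-93 - 40\right) \left(\frac{1}{6 - 9} + 326\right) - 112} = \frac{1}{- 133 \left(\frac{1}{-3} + 326\right) - 112} = \frac{1}{- 133 \left(- \frac{1}{3} + 326\right) - 112} = \frac{1}{\left(-133\right) \frac{977}{3} - 112} = \frac{1}{- \frac{129941}{3} - 112} = \frac{1}{- \frac{130277}{3}} = - \frac{3}{130277}$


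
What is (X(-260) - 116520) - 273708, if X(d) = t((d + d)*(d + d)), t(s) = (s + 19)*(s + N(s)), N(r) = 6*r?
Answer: 511848692972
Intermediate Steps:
t(s) = 7*s*(19 + s) (t(s) = (s + 19)*(s + 6*s) = (19 + s)*(7*s) = 7*s*(19 + s))
X(d) = 28*d²*(19 + 4*d²) (X(d) = 7*((d + d)*(d + d))*(19 + (d + d)*(d + d)) = 7*((2*d)*(2*d))*(19 + (2*d)*(2*d)) = 7*(4*d²)*(19 + 4*d²) = 28*d²*(19 + 4*d²))
(X(-260) - 116520) - 273708 = ((-260)²*(532 + 112*(-260)²) - 116520) - 273708 = (67600*(532 + 112*67600) - 116520) - 273708 = (67600*(532 + 7571200) - 116520) - 273708 = (67600*7571732 - 116520) - 273708 = (511849083200 - 116520) - 273708 = 511848966680 - 273708 = 511848692972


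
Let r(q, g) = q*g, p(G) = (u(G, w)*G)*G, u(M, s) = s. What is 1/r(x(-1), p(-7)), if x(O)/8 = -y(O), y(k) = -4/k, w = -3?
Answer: 1/4704 ≈ 0.00021259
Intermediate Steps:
x(O) = 32/O (x(O) = 8*(-(-4)/O) = 8*(4/O) = 32/O)
p(G) = -3*G² (p(G) = (-3*G)*G = -3*G²)
r(q, g) = g*q
1/r(x(-1), p(-7)) = 1/((-3*(-7)²)*(32/(-1))) = 1/((-3*49)*(32*(-1))) = 1/(-147*(-32)) = 1/4704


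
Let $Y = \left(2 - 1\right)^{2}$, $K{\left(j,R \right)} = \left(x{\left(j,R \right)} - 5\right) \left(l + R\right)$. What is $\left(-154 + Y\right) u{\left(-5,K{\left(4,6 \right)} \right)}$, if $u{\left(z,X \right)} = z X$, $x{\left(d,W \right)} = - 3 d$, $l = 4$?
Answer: $-130050$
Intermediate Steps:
$K{\left(j,R \right)} = \left(-5 - 3 j\right) \left(4 + R\right)$ ($K{\left(j,R \right)} = \left(- 3 j - 5\right) \left(4 + R\right) = \left(-5 - 3 j\right) \left(4 + R\right)$)
$u{\left(z,X \right)} = X z$
$Y = 1$ ($Y = 1^{2} = 1$)
$\left(-154 + Y\right) u{\left(-5,K{\left(4,6 \right)} \right)} = \left(-154 + 1\right) \left(-20 - 48 - 30 - 18 \cdot 4\right) \left(-5\right) = - 153 \left(-20 - 48 - 30 - 72\right) \left(-5\right) = - 153 \left(\left(-170\right) \left(-5\right)\right) = \left(-153\right) 850 = -130050$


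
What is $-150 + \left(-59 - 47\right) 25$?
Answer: $-2800$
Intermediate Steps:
$-150 + \left(-59 - 47\right) 25 = -150 - 2650 = -2800$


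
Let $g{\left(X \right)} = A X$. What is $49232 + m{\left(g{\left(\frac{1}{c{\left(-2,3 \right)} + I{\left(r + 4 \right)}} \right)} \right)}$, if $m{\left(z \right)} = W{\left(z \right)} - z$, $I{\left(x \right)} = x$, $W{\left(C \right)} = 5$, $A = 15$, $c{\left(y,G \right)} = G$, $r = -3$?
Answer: $\frac{196933}{4} \approx 49233.0$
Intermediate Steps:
$g{\left(X \right)} = 15 X$
$m{\left(z \right)} = 5 - z$
$49232 + m{\left(g{\left(\frac{1}{c{\left(-2,3 \right)} + I{\left(r + 4 \right)}} \right)} \right)} = 49232 + \left(5 - \frac{15}{3 + \left(-3 + 4\right)}\right) = 49232 + \left(5 - \frac{15}{3 + 1}\right) = 49232 + \left(5 - \frac{15}{4}\right) = 49232 + \frac{5}{4} = \frac{196933}{4}$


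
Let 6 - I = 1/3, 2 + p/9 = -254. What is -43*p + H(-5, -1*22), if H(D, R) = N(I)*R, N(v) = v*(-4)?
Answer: 298712/3 ≈ 99571.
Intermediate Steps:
p = -2304 (p = -18 + 9*(-254) = -18 - 2286 = -2304)
I = 17/3 (I = 6 - 1/3 = 6 - 1*⅓ = 6 - ⅓ = 17/3 ≈ 5.6667)
N(v) = -4*v
H(D, R) = -68*R/3 (H(D, R) = (-4*17/3)*R = -68*R/3)
-43*p + H(-5, -1*22) = -43*(-2304) - (-68)*22/3 = 99072 - 68/3*(-22) = 99072 + 1496/3 = 298712/3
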